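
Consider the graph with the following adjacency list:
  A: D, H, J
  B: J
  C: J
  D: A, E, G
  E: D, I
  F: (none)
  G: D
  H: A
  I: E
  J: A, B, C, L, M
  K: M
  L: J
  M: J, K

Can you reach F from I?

No

The component containing I is {A, B, C, D, E, G, H, I, J, K, L, M}, and F is not in it.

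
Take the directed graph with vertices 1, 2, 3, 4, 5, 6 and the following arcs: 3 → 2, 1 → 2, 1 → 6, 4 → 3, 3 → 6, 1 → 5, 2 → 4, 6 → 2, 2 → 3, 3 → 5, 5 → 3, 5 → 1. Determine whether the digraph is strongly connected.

From 2 we can reach every vertex (1, 2, 3, 4, 5, 6), and every vertex can reach 2 (1, 2, 3, 4, 5, 6). So the whole graph is one strongly connected component.

Yes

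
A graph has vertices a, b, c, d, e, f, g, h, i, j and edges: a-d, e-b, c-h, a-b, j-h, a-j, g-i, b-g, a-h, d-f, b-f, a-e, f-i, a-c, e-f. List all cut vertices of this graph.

a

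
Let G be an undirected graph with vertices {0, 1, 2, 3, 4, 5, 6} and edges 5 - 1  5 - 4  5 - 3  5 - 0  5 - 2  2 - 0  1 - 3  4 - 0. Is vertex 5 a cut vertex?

Yes

Deleting 5 raises the number of components from 2 to 3, so 5 is a cut vertex.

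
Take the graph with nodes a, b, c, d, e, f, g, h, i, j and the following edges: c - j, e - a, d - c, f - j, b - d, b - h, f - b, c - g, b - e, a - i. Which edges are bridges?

a-e, a-i, b-e, b-h, c-g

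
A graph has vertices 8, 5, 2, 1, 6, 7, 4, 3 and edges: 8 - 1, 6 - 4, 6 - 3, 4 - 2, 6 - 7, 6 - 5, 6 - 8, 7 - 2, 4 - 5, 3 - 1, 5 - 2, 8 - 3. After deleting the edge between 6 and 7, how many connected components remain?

1

6 and 7 are still connected via 6-4-2-7, so the component count stays at 1.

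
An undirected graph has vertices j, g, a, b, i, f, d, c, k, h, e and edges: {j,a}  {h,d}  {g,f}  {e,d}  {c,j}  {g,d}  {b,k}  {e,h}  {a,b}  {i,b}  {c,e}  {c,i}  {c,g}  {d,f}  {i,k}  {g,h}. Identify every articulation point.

Removing c increases the component count from 1 to 2, so c is a cut vertex.
By contrast removing h leaves 1 component; it is not a cut vertex. No other vertex is a cut vertex either.

c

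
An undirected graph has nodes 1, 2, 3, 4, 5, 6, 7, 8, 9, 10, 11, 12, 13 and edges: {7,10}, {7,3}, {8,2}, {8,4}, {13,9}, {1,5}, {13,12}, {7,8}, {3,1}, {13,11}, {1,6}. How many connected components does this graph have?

2

Starting from 9 we can reach 9, 11, 12, 13. That is one component of size 4.
Starting from 1 we can reach 1, 2, 3, 4, 5, 6, 7, 8, 10. That is one component of size 9.
Total: 2 components.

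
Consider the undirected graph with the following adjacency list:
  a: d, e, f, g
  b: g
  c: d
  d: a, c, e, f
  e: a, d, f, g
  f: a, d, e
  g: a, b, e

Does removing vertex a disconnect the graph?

No

Deleting a leaves 1 component (was 1) (its neighbors d, e, f, g remain connected to each other), so a is not a cut vertex.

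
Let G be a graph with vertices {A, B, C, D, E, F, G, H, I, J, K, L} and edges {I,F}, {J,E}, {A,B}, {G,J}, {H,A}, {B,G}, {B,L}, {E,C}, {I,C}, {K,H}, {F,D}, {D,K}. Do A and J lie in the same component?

From A we can reach A, B, C, D, E, F, G, H, I, J, K, L, which includes J.

Yes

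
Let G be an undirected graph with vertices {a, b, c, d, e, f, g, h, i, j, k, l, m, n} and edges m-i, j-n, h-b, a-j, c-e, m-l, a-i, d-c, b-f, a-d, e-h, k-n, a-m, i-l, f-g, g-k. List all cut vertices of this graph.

Removing a increases the component count from 1 to 2, so a is a cut vertex.
By contrast removing d leaves 1 component; it is not a cut vertex. No other vertex is a cut vertex either.

a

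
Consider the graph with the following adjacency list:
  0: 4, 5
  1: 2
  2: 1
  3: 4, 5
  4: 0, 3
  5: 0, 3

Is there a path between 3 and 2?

The component containing 3 is {0, 3, 4, 5}, and 2 is not in it.

No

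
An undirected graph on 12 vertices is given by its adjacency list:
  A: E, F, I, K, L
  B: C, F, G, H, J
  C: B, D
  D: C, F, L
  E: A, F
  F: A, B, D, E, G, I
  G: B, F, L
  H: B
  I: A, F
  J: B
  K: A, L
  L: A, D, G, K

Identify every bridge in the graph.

The edges on the cycle F-B-G-L-K-A-E-F are not bridges since each lies on that cycle.
But removing H-B disconnects H from B; removing J-B disconnects J from B — these are bridges.

B-H, B-J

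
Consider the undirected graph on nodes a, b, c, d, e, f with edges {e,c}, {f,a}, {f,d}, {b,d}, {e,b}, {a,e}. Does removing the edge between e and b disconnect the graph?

No

After removing e–b, the path e-a-f-d-b still connects them, so the edge is not a bridge.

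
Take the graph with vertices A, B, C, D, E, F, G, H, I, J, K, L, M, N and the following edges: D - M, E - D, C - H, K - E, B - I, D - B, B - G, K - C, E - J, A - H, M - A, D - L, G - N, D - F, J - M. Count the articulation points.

Removing B increases the component count from 1 to 3, so B is a cut vertex.
Removing D increases the component count from 1 to 4, so D is a cut vertex.
Removing G increases the component count from 1 to 2, so G is a cut vertex.
By contrast removing I leaves 1 component; it is not a cut vertex. No other vertex is a cut vertex either.

3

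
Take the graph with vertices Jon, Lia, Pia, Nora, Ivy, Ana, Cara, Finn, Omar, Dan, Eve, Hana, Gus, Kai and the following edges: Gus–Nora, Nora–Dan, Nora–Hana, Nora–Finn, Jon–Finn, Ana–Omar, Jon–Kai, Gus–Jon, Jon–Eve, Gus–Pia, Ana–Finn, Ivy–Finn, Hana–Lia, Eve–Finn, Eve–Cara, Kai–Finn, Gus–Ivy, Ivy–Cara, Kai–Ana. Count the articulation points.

Removing Ana increases the component count from 1 to 2, so Ana is a cut vertex.
Removing Gus increases the component count from 1 to 2, so Gus is a cut vertex.
Removing Hana increases the component count from 1 to 2, so Hana is a cut vertex.
Likewise Nora is a cut vertex.
By contrast removing Pia leaves 1 component; it is not a cut vertex. No other vertex is a cut vertex either.

4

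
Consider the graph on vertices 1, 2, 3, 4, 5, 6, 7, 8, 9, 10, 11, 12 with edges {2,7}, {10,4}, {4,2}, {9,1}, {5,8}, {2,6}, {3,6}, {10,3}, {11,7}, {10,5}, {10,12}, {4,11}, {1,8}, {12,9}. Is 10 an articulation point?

Yes

Deleting 10 raises the number of components from 1 to 2, so 10 is a cut vertex.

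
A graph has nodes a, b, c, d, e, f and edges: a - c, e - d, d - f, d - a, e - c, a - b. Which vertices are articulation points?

Removing a increases the component count from 1 to 2, so a is a cut vertex.
Removing d increases the component count from 1 to 2, so d is a cut vertex.
By contrast removing e leaves 1 component; it is not a cut vertex. No other vertex is a cut vertex either.

a, d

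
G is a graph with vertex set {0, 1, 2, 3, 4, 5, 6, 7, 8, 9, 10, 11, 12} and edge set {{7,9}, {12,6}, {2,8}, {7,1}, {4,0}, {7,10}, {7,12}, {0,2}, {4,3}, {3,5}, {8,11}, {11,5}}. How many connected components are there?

2

Starting from 1 we can reach 1, 6, 7, 9, 10, 12. That is one component of size 6.
Starting from 0 we can reach 0, 2, 3, 4, 5, 8, 11. That is one component of size 7.
Total: 2 components.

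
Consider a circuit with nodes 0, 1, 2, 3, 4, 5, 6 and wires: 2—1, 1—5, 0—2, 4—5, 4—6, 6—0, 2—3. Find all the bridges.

The edges on the cycle 4-6-0-2-1-5-4 are not bridges since each lies on that cycle.
But removing 2—3 disconnects 2 from 3 — this is a bridge.

2-3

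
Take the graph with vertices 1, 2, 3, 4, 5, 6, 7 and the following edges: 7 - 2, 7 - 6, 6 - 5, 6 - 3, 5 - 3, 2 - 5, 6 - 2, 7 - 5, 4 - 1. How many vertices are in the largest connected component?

5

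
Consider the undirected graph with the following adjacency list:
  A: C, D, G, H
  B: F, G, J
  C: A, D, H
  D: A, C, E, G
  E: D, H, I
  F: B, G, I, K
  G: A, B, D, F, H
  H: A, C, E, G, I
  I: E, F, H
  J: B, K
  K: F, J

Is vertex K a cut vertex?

Deleting K leaves 1 component (was 1) (its neighbors F, J remain connected to each other), so K is not a cut vertex.

No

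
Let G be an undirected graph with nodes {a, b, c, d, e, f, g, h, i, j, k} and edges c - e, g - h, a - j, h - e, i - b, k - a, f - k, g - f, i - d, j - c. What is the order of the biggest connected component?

Starting from b we can reach b, d, i. That is one component of size 3.
Starting from a we can reach a, c, e, f, g, h, j, k. That is one component of size 8.
The largest has 8 vertices.

8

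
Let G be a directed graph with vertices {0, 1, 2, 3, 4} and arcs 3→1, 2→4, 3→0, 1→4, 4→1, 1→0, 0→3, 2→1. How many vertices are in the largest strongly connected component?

{0, 1, 3, 4} are all mutually reachable — one SCC of size 4.
{2} is an SCC by itself.
The largest has 4 vertices.

4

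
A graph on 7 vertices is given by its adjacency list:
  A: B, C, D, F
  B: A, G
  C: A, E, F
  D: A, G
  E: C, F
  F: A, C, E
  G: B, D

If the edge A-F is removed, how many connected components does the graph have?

1

A and F are still connected via A-C-F, so the component count stays at 1.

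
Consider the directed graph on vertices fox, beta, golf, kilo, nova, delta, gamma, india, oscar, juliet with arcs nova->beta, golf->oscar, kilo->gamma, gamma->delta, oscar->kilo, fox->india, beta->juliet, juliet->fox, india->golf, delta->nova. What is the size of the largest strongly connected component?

10

{fox, beta, golf, kilo, nova, delta, gamma, india, oscar, juliet} are all mutually reachable — one SCC of size 10.
The largest has 10 vertices.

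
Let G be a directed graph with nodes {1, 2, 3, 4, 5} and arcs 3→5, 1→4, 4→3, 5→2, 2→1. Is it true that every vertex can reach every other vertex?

Yes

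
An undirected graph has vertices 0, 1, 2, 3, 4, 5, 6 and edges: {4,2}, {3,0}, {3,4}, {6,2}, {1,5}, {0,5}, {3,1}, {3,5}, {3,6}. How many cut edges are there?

0

The edges on the cycle 3-0-5-3 are not bridges since each lies on that cycle.
Every edge lies on some cycle, so there are no bridges.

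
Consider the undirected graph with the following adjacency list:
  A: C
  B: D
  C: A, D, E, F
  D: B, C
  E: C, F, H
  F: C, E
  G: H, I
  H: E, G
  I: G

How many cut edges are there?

The edges on the cycle C-F-E-C are not bridges since each lies on that cycle.
But removing C-A disconnects C from A; removing E-H disconnects E from H; removing C-D disconnects C from D; removing H-G disconnects H from G — these are bridges.
In total 6 edges are bridges.

6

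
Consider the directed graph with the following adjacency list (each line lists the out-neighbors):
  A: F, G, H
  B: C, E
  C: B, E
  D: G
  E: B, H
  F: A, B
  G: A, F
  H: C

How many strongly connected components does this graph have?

3

{B, C, E, H} are all mutually reachable — one SCC of size 4.
{A, F, G} are all mutually reachable — one SCC of size 3.
{D} is an SCC by itself.
That gives 3 strongly connected components.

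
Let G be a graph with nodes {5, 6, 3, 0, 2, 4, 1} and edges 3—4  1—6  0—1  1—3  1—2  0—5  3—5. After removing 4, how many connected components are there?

With 4 gone, the remaining components are: {0, 1, 2, 3, 5, 6}.
That is 1 component.

1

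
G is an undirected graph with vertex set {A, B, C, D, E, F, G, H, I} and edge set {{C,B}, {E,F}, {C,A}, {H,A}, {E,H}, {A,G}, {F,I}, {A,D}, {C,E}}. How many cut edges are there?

The edges on the cycle C-E-H-A-C are not bridges since each lies on that cycle.
But removing E–F disconnects E from F; removing A–G disconnects A from G; removing A–D disconnects A from D; removing C–B disconnects C from B — these are bridges.
In total 5 edges are bridges.

5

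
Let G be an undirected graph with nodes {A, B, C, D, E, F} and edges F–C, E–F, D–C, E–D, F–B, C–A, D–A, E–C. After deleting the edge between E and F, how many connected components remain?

E and F are still connected via E-C-F, so the component count stays at 1.

1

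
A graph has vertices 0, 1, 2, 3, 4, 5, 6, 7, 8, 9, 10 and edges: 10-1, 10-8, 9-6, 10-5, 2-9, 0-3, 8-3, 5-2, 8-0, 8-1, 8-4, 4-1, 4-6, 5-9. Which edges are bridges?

The edges on the cycle 10-5-2-9-6-4-8-10 are not bridges since each lies on that cycle.
Every edge lies on some cycle, so there are no bridges.

none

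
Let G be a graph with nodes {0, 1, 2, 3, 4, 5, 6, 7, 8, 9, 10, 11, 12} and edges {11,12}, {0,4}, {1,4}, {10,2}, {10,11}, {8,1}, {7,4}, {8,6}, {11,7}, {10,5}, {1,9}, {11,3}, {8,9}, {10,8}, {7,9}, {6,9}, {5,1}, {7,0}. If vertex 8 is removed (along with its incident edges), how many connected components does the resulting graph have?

1

With 8 gone, the remaining components are: {0, 1, 2, 3, 4, 5, 6, 7, 9, 10, 11, 12}.
That is 1 component.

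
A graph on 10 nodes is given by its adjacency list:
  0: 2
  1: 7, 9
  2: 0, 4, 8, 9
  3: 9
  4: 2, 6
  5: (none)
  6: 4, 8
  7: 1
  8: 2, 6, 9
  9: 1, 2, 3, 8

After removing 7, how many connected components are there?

2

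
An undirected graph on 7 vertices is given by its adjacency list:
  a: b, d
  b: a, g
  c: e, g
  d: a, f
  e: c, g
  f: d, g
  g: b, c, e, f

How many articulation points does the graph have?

1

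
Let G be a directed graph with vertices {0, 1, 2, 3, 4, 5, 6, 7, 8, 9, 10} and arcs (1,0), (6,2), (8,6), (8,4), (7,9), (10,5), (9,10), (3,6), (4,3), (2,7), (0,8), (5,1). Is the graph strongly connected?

Yes

From 3 we can reach every vertex (0, 1, 2, 3, 4, 5, 6, 7, 8, 9, 10), and every vertex can reach 3 (0, 1, 2, 3, 4, 5, 6, 7, 8, 9, 10). So the whole graph is one strongly connected component.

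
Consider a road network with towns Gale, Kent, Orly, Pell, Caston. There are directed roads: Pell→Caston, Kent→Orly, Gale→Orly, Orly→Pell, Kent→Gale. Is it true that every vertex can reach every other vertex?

No

There is no directed path from Gale to Kent, so the graph is not strongly connected.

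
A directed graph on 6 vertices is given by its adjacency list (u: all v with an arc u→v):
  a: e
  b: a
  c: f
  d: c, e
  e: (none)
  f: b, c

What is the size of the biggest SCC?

2

{c, f} are all mutually reachable — one SCC of size 2.
{a} is an SCC by itself.
{e} is an SCC by itself.
{d} is an SCC by itself.
{b} is an SCC by itself.
The largest has 2 vertices.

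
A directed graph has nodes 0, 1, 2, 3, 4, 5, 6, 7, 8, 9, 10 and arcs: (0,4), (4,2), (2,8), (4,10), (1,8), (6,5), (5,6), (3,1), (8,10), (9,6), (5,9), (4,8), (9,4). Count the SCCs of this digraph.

{5, 6, 9} are all mutually reachable — one SCC of size 3.
{1} is an SCC by itself.
{3} is an SCC by itself.
{8} is an SCC by itself.
{4} is an SCC by itself.
(and 4 more singleton SCCs)
That gives 9 strongly connected components.

9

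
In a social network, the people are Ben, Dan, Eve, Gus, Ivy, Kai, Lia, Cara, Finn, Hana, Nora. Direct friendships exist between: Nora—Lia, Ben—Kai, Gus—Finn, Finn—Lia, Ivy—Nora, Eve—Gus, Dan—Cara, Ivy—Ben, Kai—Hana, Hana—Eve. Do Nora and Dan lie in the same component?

No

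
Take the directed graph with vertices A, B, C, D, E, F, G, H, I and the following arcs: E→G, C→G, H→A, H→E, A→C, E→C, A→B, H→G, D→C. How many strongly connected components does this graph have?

9

{D} is an SCC by itself.
{B} is an SCC by itself.
{G} is an SCC by itself.
{F} is an SCC by itself.
{A} is an SCC by itself.
(and 4 more singleton SCCs)
That gives 9 strongly connected components.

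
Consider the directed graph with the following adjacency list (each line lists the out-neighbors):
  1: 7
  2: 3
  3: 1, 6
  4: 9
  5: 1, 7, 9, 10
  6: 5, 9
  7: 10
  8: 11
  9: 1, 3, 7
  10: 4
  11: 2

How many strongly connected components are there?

{1, 3, 4, 5, 6, 7, 9, 10} are all mutually reachable — one SCC of size 8.
{11} is an SCC by itself.
{8} is an SCC by itself.
{2} is an SCC by itself.
That gives 4 strongly connected components.

4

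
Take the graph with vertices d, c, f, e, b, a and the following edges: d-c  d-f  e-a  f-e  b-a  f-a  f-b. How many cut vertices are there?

Removing d increases the component count from 1 to 2, so d is a cut vertex.
Removing f increases the component count from 1 to 2, so f is a cut vertex.
By contrast removing c leaves 1 component; it is not a cut vertex. No other vertex is a cut vertex either.

2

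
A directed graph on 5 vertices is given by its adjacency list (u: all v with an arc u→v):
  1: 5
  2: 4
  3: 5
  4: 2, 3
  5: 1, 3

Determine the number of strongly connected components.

2

{1, 3, 5} are all mutually reachable — one SCC of size 3.
{2, 4} are all mutually reachable — one SCC of size 2.
That gives 2 strongly connected components.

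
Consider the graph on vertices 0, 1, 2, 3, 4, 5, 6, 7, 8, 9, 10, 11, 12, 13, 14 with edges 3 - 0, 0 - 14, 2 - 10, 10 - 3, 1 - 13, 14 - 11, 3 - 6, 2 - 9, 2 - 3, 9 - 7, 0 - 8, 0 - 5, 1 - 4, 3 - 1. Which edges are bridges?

The edges on the cycle 2-10-3-2 are not bridges since each lies on that cycle.
But removing 9 - 7 disconnects 9 from 7; removing 3 - 0 disconnects 3 from 0; removing 14 - 0 disconnects 14 from 0; removing 13 - 1 disconnects 13 from 1 — these are bridges.
In total 11 edges are bridges.

0-14, 0-3, 0-5, 0-8, 1-13, 1-3, 1-4, 11-14, 2-9, 3-6, 7-9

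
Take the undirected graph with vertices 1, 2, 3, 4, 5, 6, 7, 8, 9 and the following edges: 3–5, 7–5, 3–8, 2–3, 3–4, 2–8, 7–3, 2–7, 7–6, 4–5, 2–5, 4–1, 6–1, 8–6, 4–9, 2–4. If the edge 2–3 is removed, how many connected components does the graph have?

1

2 and 3 are still connected via 2-7-3, so the component count stays at 1.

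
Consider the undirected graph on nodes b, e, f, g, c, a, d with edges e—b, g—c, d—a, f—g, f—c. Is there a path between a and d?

From a we can reach a, d, which includes d.

Yes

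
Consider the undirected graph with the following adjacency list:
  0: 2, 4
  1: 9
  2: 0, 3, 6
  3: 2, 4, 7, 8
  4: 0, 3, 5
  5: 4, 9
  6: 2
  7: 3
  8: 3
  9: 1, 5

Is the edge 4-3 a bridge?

After removing 4-3, the path 4-0-2-3 still connects them, so the edge is not a bridge.

No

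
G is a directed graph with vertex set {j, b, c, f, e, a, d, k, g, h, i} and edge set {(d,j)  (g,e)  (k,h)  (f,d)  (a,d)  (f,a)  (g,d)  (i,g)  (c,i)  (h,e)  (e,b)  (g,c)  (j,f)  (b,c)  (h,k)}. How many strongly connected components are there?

{b, c, e, g, i} are all mutually reachable — one SCC of size 5.
{a, d, f, j} are all mutually reachable — one SCC of size 4.
{h, k} are all mutually reachable — one SCC of size 2.
That gives 3 strongly connected components.

3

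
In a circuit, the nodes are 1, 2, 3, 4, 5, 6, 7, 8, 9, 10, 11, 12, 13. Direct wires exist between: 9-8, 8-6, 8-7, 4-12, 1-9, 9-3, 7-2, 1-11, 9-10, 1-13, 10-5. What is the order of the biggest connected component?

Starting from 4 we can reach 4, 12. That is one component of size 2.
Starting from 1 we can reach 1, 2, 3, 5, 6, 7, 8, 9, 10, 11, 13. That is one component of size 11.
The largest has 11 vertices.

11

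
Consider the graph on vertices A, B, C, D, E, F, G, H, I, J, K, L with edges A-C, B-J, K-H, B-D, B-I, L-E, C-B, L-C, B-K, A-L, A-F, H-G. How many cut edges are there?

9

The edges on the cycle A-L-C-A are not bridges since each lies on that cycle.
But removing B-K disconnects B from K; removing G-H disconnects G from H; removing C-B disconnects C from B; removing B-D disconnects B from D — these are bridges.
In total 9 edges are bridges.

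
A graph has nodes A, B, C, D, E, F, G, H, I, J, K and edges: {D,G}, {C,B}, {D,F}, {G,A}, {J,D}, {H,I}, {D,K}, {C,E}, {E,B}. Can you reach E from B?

Yes

From B we can reach B, C, E, which includes E.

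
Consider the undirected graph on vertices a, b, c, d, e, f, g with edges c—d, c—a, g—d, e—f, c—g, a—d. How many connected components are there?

3

b is isolated — a component by itself.
Starting from e we can reach e, f. That is one component of size 2.
Starting from a we can reach a, c, d, g. That is one component of size 4.
Total: 3 components.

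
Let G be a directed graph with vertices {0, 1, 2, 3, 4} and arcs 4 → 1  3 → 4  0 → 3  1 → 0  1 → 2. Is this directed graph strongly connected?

No

There is no directed path from 2 to 0, so the graph is not strongly connected.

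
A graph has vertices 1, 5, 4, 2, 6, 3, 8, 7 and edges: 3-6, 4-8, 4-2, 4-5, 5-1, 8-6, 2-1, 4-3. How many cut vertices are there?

Removing 4 increases the component count from 2 to 3, so 4 is a cut vertex.
By contrast removing 5 leaves 2 components; it is not a cut vertex. No other vertex is a cut vertex either.

1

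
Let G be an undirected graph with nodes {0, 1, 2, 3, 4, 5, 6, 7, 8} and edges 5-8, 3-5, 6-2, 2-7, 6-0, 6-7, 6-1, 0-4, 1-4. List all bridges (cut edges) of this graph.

The edges on the cycle 6-2-7-6 are not bridges since each lies on that cycle.
But removing 3-5 disconnects 3 from 5; removing 8-5 disconnects 8 from 5 — these are bridges.

3-5, 5-8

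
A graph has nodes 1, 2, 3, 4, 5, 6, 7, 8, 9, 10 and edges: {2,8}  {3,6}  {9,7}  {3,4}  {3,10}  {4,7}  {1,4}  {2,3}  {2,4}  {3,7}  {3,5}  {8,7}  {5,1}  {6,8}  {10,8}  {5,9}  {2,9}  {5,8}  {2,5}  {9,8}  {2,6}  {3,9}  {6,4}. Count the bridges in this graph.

0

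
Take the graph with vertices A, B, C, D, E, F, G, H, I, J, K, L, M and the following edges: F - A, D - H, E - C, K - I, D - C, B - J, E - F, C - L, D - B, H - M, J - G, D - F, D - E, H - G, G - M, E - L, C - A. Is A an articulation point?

No

Deleting A leaves 2 components (was 2), so A is not a cut vertex.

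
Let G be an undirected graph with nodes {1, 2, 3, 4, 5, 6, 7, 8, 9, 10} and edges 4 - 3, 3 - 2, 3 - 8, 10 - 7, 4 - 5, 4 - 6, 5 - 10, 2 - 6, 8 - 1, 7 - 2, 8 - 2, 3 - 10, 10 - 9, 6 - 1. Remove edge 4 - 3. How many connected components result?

1

4 and 3 are still connected via 4-5-10-3, so the component count stays at 1.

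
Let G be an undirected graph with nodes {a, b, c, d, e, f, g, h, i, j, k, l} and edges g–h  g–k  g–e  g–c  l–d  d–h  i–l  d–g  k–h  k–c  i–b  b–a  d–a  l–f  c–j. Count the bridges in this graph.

The edges on the cycle i-b-a-d-l-i are not bridges since each lies on that cycle.
But removing j–c disconnects j from c; removing f–l disconnects f from l; removing g–e disconnects g from e — these are bridges.
That makes 3 bridges.

3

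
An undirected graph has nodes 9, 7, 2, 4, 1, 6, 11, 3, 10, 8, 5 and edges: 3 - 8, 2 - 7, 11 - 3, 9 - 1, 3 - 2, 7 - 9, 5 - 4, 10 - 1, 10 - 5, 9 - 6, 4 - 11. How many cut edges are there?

The edges on the cycle 10-5-4-11-3-2-7-9-1-10 are not bridges since each lies on that cycle.
But removing 8 - 3 disconnects 8 from 3; removing 6 - 9 disconnects 6 from 9 — these are bridges.
That makes 2 bridges.

2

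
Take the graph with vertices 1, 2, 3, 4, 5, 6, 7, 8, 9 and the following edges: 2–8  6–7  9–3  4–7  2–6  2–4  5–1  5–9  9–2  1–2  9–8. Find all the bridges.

The edges on the cycle 2-6-7-4-2 are not bridges since each lies on that cycle.
But removing 9–3 disconnects 9 from 3 — this is a bridge.

3-9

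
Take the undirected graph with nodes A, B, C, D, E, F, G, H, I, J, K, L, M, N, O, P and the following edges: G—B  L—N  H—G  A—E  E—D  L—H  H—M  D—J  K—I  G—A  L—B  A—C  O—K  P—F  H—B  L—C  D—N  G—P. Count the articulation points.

5

Removing D increases the component count from 2 to 3, so D is a cut vertex.
Removing G increases the component count from 2 to 3, so G is a cut vertex.
Removing H increases the component count from 2 to 3, so H is a cut vertex.
Likewise K, P are cut vertices.
By contrast removing E leaves 2 components; it is not a cut vertex. No other vertex is a cut vertex either.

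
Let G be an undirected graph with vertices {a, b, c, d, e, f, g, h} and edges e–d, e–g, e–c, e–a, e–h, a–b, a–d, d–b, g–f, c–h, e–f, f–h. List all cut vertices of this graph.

Removing e increases the component count from 1 to 2, so e is a cut vertex.
By contrast removing g leaves 1 component; it is not a cut vertex. No other vertex is a cut vertex either.

e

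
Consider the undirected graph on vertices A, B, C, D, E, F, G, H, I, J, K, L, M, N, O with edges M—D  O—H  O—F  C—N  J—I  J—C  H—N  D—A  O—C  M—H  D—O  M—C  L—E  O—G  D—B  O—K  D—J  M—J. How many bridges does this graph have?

7

The edges on the cycle D-O-H-N-C-J-D are not bridges since each lies on that cycle.
But removing O—F disconnects O from F; removing L—E disconnects L from E; removing J—I disconnects J from I; removing O—K disconnects O from K — these are bridges.
In total 7 edges are bridges.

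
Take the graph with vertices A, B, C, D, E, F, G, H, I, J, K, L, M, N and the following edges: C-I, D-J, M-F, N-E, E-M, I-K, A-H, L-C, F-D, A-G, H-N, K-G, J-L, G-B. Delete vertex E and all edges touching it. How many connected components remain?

1

With E gone, the remaining components are: {A, B, C, D, F, G, H, I, J, K, L, M, N}.
That is 1 component.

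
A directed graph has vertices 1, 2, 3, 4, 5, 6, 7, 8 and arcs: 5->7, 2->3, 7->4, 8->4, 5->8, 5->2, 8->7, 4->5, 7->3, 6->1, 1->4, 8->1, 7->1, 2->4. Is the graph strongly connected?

There is no directed path from 3 to 8, so the graph is not strongly connected.

No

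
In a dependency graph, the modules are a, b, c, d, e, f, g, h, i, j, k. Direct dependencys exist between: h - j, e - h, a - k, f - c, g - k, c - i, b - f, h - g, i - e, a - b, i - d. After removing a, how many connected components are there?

With a gone, the remaining components are: {b, c, d, e, f, g, h, i, j, k}.
That is 1 component.

1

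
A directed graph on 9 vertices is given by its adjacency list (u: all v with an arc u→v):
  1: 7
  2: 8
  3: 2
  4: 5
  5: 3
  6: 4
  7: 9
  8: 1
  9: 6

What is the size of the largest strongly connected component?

9

{1, 2, 3, 4, 5, 6, 7, 8, 9} are all mutually reachable — one SCC of size 9.
The largest has 9 vertices.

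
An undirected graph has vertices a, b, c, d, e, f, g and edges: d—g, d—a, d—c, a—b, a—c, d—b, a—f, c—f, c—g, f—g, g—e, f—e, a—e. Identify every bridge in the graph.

The edges on the cycle d-a-c-f-g-d are not bridges since each lies on that cycle.
Every edge lies on some cycle, so there are no bridges.

none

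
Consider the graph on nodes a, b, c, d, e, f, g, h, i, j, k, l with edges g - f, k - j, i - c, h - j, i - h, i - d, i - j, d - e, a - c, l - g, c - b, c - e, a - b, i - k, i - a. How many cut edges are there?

The edges on the cycle i-k-j-i are not bridges since each lies on that cycle.
But removing g - f disconnects g from f; removing l - g disconnects l from g — these are bridges.
That makes 2 bridges.

2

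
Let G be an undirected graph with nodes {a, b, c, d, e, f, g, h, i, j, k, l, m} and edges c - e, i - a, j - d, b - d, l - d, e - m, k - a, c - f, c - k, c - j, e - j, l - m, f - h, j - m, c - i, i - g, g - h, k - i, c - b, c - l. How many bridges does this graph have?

The edges on the cycle c-b-d-j-c are not bridges since each lies on that cycle.
Every edge lies on some cycle, so there are no bridges.

0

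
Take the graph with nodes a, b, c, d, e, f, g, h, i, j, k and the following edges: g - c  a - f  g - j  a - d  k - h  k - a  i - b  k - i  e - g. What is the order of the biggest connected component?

7

Starting from c we can reach c, e, g, j. That is one component of size 4.
Starting from a we can reach a, b, d, f, h, i, k. That is one component of size 7.
The largest has 7 vertices.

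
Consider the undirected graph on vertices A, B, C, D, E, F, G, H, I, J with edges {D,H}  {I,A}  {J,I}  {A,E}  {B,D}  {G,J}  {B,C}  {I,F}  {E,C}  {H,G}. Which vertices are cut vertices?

I

Removing I increases the component count from 1 to 2, so I is a cut vertex.
By contrast removing A leaves 1 component; it is not a cut vertex. No other vertex is a cut vertex either.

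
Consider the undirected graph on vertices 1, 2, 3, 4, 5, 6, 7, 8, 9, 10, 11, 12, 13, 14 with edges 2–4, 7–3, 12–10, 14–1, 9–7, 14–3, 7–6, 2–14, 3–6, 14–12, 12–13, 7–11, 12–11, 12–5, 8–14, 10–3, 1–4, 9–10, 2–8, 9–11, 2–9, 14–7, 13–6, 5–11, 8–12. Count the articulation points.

Removing 11, for instance, still leaves 1 component. No single vertex removal increases the component count — the graph has no articulation points.

0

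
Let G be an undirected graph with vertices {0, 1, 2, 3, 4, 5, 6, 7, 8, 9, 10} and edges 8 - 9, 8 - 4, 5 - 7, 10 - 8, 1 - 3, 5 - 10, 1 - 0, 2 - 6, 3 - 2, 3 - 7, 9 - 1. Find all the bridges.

0-1, 2-3, 2-6, 4-8

The edges on the cycle 5-10-8-9-1-3-7-5 are not bridges since each lies on that cycle.
But removing 8 - 4 disconnects 8 from 4; removing 2 - 6 disconnects 2 from 6; removing 0 - 1 disconnects 0 from 1; removing 2 - 3 disconnects 2 from 3 — these are bridges.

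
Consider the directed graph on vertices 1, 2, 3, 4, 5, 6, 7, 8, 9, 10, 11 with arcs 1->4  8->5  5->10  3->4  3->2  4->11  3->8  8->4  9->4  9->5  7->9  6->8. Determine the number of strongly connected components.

{2} is an SCC by itself.
{9} is an SCC by itself.
{5} is an SCC by itself.
{6} is an SCC by itself.
{8} is an SCC by itself.
(and 6 more singleton SCCs)
That gives 11 strongly connected components.

11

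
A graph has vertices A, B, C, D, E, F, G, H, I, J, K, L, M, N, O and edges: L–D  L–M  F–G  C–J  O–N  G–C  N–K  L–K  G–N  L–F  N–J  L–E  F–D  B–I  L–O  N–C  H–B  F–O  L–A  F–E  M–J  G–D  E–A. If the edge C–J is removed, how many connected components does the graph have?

2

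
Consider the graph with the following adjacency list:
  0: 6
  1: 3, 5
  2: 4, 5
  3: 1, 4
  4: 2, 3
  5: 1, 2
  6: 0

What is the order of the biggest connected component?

5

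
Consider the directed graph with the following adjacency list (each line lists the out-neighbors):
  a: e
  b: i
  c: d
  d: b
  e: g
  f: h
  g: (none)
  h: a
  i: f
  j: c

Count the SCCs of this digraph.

10

{f} is an SCC by itself.
{e} is an SCC by itself.
{b} is an SCC by itself.
{d} is an SCC by itself.
{h} is an SCC by itself.
(and 5 more singleton SCCs)
That gives 10 strongly connected components.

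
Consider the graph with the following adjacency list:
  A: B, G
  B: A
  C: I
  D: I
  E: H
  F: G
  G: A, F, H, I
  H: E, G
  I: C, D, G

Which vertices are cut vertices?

A, G, H, I

Removing A increases the component count from 1 to 2, so A is a cut vertex.
Removing G increases the component count from 1 to 4, so G is a cut vertex.
Removing H increases the component count from 1 to 2, so H is a cut vertex.
Likewise I is a cut vertex.
By contrast removing B leaves 1 component; it is not a cut vertex. No other vertex is a cut vertex either.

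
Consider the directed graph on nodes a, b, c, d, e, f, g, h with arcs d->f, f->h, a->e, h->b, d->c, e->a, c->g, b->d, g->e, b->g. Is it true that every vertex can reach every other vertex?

No

There is no directed path from g to b, so the graph is not strongly connected.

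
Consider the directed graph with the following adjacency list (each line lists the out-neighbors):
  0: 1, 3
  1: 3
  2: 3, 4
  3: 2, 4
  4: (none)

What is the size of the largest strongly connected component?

{2, 3} are all mutually reachable — one SCC of size 2.
{4} is an SCC by itself.
{1} is an SCC by itself.
{0} is an SCC by itself.
The largest has 2 vertices.

2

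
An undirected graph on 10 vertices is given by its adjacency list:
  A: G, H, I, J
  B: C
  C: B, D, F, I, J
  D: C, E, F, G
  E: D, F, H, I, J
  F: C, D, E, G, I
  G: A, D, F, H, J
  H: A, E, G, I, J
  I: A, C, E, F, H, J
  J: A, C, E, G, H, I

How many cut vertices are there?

1

Removing C increases the component count from 1 to 2, so C is a cut vertex.
By contrast removing I leaves 1 component; it is not a cut vertex. No other vertex is a cut vertex either.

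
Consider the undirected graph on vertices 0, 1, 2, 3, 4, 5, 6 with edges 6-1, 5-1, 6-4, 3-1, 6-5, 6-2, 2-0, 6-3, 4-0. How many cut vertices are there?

Removing 6 increases the component count from 1 to 2, so 6 is a cut vertex.
By contrast removing 4 leaves 1 component; it is not a cut vertex. No other vertex is a cut vertex either.

1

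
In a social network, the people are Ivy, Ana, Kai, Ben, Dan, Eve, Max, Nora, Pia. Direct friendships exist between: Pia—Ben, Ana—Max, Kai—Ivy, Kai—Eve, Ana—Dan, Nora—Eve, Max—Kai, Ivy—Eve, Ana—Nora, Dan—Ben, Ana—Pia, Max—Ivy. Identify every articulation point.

Removing Ana increases the component count from 1 to 2, so Ana is a cut vertex.
By contrast removing Pia leaves 1 component; it is not a cut vertex. No other vertex is a cut vertex either.

Ana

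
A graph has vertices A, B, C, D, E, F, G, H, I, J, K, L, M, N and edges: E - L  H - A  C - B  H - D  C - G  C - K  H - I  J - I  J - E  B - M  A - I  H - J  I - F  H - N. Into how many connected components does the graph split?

2

Starting from B we can reach B, C, G, K, M. That is one component of size 5.
Starting from A we can reach A, D, E, F, H, I, J, L, N. That is one component of size 9.
Total: 2 components.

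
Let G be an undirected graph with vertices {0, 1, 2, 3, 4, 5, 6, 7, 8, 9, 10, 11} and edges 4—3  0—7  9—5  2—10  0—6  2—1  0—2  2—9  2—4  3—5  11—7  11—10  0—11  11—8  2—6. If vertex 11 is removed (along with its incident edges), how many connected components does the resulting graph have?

2

With 11 gone, the remaining components are: {8}; {0, 1, 2, 3, 4, 5, 6, 7, 9, 10}.
That is 2 components.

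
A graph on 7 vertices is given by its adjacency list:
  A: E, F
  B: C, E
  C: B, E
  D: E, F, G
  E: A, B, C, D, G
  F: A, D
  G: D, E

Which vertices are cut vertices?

Removing E increases the component count from 1 to 2, so E is a cut vertex.
By contrast removing G leaves 1 component; it is not a cut vertex. No other vertex is a cut vertex either.

E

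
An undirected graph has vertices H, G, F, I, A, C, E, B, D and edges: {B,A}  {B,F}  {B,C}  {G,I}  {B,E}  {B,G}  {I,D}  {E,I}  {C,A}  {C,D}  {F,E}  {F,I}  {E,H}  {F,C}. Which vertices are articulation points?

Removing E increases the component count from 1 to 2, so E is a cut vertex.
By contrast removing G leaves 1 component; it is not a cut vertex. No other vertex is a cut vertex either.

E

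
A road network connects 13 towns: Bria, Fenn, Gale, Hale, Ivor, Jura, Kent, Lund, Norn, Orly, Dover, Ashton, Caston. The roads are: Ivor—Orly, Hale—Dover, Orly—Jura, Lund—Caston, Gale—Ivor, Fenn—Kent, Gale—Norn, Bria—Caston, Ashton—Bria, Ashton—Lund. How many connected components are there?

4

Starting from Fenn we can reach Fenn, Kent. That is one component of size 2.
Starting from Hale we can reach Hale, Dover. That is one component of size 2.
Starting from Bria we can reach Bria, Lund, Ashton, Caston. That is one component of size 4.
Starting from Gale we can reach Gale, Ivor, Jura, Norn, Orly. That is one component of size 5.
Total: 4 components.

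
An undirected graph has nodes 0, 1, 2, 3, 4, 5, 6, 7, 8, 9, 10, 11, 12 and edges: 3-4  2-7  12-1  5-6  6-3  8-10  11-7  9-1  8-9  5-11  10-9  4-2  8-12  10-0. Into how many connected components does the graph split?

Starting from 0 we can reach 0, 1, 8, 9, 10, 12. That is one component of size 6.
Starting from 2 we can reach 2, 3, 4, 5, 6, 7, 11. That is one component of size 7.
Total: 2 components.

2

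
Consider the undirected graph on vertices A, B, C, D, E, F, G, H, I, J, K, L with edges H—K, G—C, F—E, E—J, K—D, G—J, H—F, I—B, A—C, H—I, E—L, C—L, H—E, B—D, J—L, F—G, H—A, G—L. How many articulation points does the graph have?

Removing H increases the component count from 1 to 2, so H is a cut vertex.
By contrast removing E leaves 1 component; it is not a cut vertex. No other vertex is a cut vertex either.

1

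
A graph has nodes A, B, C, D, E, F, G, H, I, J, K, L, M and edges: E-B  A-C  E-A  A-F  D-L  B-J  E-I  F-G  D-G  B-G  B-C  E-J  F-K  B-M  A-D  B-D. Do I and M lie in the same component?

Yes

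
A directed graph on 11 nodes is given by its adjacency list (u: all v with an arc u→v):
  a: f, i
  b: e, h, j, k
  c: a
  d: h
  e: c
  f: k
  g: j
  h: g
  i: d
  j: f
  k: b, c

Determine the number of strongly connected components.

1

{a, b, c, d, e, f, g, h, i, j, k} are all mutually reachable — one SCC of size 11.
That gives 1 strongly connected component.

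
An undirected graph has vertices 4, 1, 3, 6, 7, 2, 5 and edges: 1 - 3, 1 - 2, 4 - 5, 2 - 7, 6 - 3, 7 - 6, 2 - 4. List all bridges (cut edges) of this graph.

The edges on the cycle 1-2-7-6-3-1 are not bridges since each lies on that cycle.
But removing 4 - 5 disconnects 4 from 5; removing 2 - 4 disconnects 2 from 4 — these are bridges.

2-4, 4-5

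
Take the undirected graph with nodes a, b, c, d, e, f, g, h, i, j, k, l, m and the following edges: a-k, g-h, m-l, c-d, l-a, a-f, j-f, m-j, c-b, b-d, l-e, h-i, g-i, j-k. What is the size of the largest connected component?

7

Starting from b we can reach b, c, d. That is one component of size 3.
Starting from g we can reach g, h, i. That is one component of size 3.
Starting from a we can reach a, e, f, j, k, l, m. That is one component of size 7.
The largest has 7 vertices.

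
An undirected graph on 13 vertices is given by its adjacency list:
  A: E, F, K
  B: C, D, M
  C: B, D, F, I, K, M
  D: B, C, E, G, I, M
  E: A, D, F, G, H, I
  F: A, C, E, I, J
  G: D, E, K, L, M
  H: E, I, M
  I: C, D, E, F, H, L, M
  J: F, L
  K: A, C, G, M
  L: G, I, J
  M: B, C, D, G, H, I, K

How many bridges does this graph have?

The edges on the cycle I-F-J-L-I are not bridges since each lies on that cycle.
Every edge lies on some cycle, so there are no bridges.

0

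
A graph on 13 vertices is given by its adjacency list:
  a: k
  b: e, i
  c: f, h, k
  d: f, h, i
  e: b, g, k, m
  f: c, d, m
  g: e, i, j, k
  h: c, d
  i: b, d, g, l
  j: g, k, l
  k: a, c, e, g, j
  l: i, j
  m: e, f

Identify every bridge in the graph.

a-k

The edges on the cycle d-h-c-f-d are not bridges since each lies on that cycle.
But removing a-k disconnects a from k — this is a bridge.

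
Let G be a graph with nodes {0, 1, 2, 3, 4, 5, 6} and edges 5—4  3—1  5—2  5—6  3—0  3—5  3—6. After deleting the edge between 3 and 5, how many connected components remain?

1

3 and 5 are still connected via 3-6-5, so the component count stays at 1.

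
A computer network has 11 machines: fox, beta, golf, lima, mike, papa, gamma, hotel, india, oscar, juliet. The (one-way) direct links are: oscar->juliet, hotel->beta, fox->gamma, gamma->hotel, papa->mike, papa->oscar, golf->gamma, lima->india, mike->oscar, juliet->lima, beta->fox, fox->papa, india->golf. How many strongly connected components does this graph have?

1

{fox, beta, golf, lima, mike, papa, gamma, hotel, india, oscar, juliet} are all mutually reachable — one SCC of size 11.
That gives 1 strongly connected component.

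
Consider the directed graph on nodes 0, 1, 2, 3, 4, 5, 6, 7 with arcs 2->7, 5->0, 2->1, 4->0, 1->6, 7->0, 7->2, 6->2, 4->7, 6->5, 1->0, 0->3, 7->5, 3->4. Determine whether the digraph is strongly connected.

Yes

From 3 we can reach every vertex (0, 1, 2, 3, 4, 5, 6, 7), and every vertex can reach 3 (0, 1, 2, 3, 4, 5, 6, 7). So the whole graph is one strongly connected component.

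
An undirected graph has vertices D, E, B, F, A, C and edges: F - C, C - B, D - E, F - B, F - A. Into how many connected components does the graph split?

Starting from D we can reach D, E. That is one component of size 2.
Starting from A we can reach A, B, C, F. That is one component of size 4.
Total: 2 components.

2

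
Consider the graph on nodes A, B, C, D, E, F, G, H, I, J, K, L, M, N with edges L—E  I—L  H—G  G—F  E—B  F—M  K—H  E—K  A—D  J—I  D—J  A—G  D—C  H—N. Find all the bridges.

B-E, C-D, F-G, F-M, H-N

The edges on the cycle A-D-J-I-L-E-K-H-G-A are not bridges since each lies on that cycle.
But removing F—M disconnects F from M; removing G—F disconnects G from F; removing N—H disconnects N from H; removing D—C disconnects D from C — these are bridges.
In total 5 edges are bridges.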